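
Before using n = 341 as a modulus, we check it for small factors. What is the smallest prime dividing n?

341 is odd.
Digit sum 8, not divisible by 3.
Ends in 1: not divisible by 5.
7: 341 = 7·48 + 5
11: 341 = 11·31

11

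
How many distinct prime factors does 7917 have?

4

7917 = 3 · 2639
2639 = 7 · 377
377 = 13 · 29
7917 = 3 · 7 · 13 · 29, which has 4 distinct prime factors.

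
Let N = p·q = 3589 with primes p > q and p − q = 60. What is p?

Since p = q + 60, we have 3589 = q(q + 60), so q² + 60q − 3589 = 0.
Discriminant: 60² + 4·3589 = 3600 + 14356 = 17956; √17956 = 134.
q = (−60 + 134)/2 = 37, and p = q + 60 = 97.
Check: 37 · 97 = 3589.

97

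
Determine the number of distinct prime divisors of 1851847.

3

1851847 = 31^2 · 1927
1927 = 41 · 47
1851847 = 31^2 · 41 · 47, which has 3 distinct prime factors.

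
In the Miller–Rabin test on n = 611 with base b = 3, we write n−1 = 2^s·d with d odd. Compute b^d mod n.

611 − 1 = 610 = 2^1 · 305, so d = 305.
3^1 ≡ 3 (mod 611)
3^2 ≡ 3^2 = 9 ≡ 9 (mod 611)
3^4 ≡ 9^2 = 81 ≡ 81 (mod 611)
3^8 ≡ 81^2 = 6561 ≡ 451 (mod 611)
3^16 ≡ 451^2 = 203401 ≡ 549 (mod 611)
3^32 ≡ 549^2 = 301401 ≡ 178 (mod 611)
3^64 ≡ 178^2 = 31684 ≡ 523 (mod 611)
3^128 ≡ 523^2 = 273529 ≡ 412 (mod 611)
3^256 ≡ 412^2 = 169744 ≡ 497 (mod 611)
305 = 256 + 32 + 16 + 1 in binary powers of 2.
So 3^305 ≡ 497 · 178 · 549 · 3 ≡ 165 (mod 611).
Squaring chain: 165; never reaches −1, so base 3 is a Miller–Rabin witness that 611 is composite.

165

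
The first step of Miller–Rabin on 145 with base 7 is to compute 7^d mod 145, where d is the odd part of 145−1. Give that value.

145 − 1 = 144 = 2^4 · 9, so d = 9.
7^1 ≡ 7 (mod 145)
7^2 ≡ 7^2 = 49 ≡ 49 (mod 145)
7^4 ≡ 49^2 = 2401 ≡ 81 (mod 145)
7^8 ≡ 81^2 = 6561 ≡ 36 (mod 145)
9 = 8 + 1 in binary powers of 2.
So 7^9 ≡ 36 · 7 ≡ 107 (mod 145).
Squaring chain: 107 → 139 → 36 → 136; never reaches −1, so base 7 is a Miller–Rabin witness that 145 is composite.

107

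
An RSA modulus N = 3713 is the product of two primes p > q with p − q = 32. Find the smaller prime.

47

Since p = q + 32, we have 3713 = q(q + 32), so q² + 32q − 3713 = 0.
Discriminant: 32² + 4·3713 = 1024 + 14852 = 15876; √15876 = 126.
q = (−32 + 126)/2 = 47, and p = q + 32 = 79.
Check: 47 · 79 = 3713.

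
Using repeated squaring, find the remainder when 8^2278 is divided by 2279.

520

8^1 ≡ 8 (mod 2279)
8^2 ≡ 8^2 = 64 ≡ 64 (mod 2279)
8^4 ≡ 64^2 = 4096 ≡ 1817 (mod 2279)
8^8 ≡ 1817^2 = 3301489 ≡ 1497 (mod 2279)
8^16 ≡ 1497^2 = 2241009 ≡ 752 (mod 2279)
8^32 ≡ 752^2 = 565504 ≡ 312 (mod 2279)
8^64 ≡ 312^2 = 97344 ≡ 1626 (mod 2279)
8^128 ≡ 1626^2 = 2643876 ≡ 236 (mod 2279)
8^256 ≡ 236^2 = 55696 ≡ 1000 (mod 2279)
8^512 ≡ 1000^2 = 1000000 ≡ 1798 (mod 2279)
8^1024 ≡ 1798^2 = 3232804 ≡ 1182 (mod 2279)
8^2048 ≡ 1182^2 = 1397124 ≡ 97 (mod 2279)
2278 = 2048 + 128 + 64 + 32 + 4 + 2 in binary powers of 2.
So 8^2278 ≡ 97 · 236 · 1626 · 312 · 1817 · 64 ≡ 520 (mod 2279).
Since 520 ≠ 1, base 8 is a Fermat witness: 2279 is composite.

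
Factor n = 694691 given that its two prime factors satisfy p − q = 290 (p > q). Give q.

Since p = q + 290, we have 694691 = q(q + 290), so q² + 290q − 694691 = 0.
Discriminant: 290² + 4·694691 = 84100 + 2778764 = 2862864; √2862864 = 1692.
q = (−290 + 1692)/2 = 701, and p = q + 290 = 991.
Check: 701 · 991 = 694691.

701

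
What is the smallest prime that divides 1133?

11

1133 is odd.
Digit sum 8, not divisible by 3.
Ends in 3: not divisible by 5.
7: 1133 = 7·161 + 6
11: 1133 = 11·103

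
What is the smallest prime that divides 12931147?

12931147 is odd.
Digit sum 28, not divisible by 3.
Ends in 7: not divisible by 5.
7: 12931147 = 7·1847306 + 5
11: 12931147 = 11·1175558 + 9
13: 12931147 = 13·994703 + 8
17: 12931147 = 17·760655 + 12
19: 12931147 = 19·680586 + 13
23: 12931147 = 23·562223 + 18
29: 12931147 = 29·445901 + 18
31: 12931147 = 31·417133 + 24
37: 12931147 = 37·349490 + 17
41: 12931147 = 41·315393 + 34
43: 12931147 = 43·300724 + 15
47: 12931147 = 47·275130 + 37
53: 12931147 = 53·243983 + 48
59: 12931147 = 59·219171 + 58
61: 12931147 = 61·211986 + 1
67: 12931147 = 67·193002 + 13
71: 12931147 = 71·182128 + 59
73: 12931147 = 73·177139

73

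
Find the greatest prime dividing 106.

53

106 = 2 · 53
53 is prime.
So 106 = 2 · 53; the largest prime factor is 53.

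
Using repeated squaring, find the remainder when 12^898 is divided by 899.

231

12^1 ≡ 12 (mod 899)
12^2 ≡ 12^2 = 144 ≡ 144 (mod 899)
12^4 ≡ 144^2 = 20736 ≡ 59 (mod 899)
12^8 ≡ 59^2 = 3481 ≡ 784 (mod 899)
12^16 ≡ 784^2 = 614656 ≡ 639 (mod 899)
12^32 ≡ 639^2 = 408321 ≡ 175 (mod 899)
12^64 ≡ 175^2 = 30625 ≡ 59 (mod 899)
12^128 ≡ 59^2 = 3481 ≡ 784 (mod 899)
12^256 ≡ 784^2 = 614656 ≡ 639 (mod 899)
12^512 ≡ 639^2 = 408321 ≡ 175 (mod 899)
898 = 512 + 256 + 128 + 2 in binary powers of 2.
So 12^898 ≡ 175 · 639 · 784 · 144 ≡ 231 (mod 899).
Since 231 ≠ 1, base 12 is a Fermat witness: 899 is composite.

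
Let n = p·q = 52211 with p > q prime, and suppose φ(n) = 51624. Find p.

φ(n) = (p−1)(q−1) = n − (p+q) + 1, so p + q = 52211 − 51624 + 1 = 588.
p and q are the roots of t² − 588t + 52211 = 0.
Discriminant: 588² − 4·52211 = 345744 − 208844 = 136900; √136900 = 370.
q = (588 − 370)/2 = 109, p = (588 + 370)/2 = 479.
Check: 109 · 479 = 52211.

479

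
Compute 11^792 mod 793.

11^1 ≡ 11 (mod 793)
11^2 ≡ 11^2 = 121 ≡ 121 (mod 793)
11^4 ≡ 121^2 = 14641 ≡ 367 (mod 793)
11^8 ≡ 367^2 = 134689 ≡ 672 (mod 793)
11^16 ≡ 672^2 = 451584 ≡ 367 (mod 793)
11^32 ≡ 367^2 = 134689 ≡ 672 (mod 793)
11^64 ≡ 672^2 = 451584 ≡ 367 (mod 793)
11^128 ≡ 367^2 = 134689 ≡ 672 (mod 793)
11^256 ≡ 672^2 = 451584 ≡ 367 (mod 793)
11^512 ≡ 367^2 = 134689 ≡ 672 (mod 793)
792 = 512 + 256 + 16 + 8 in binary powers of 2.
So 11^792 ≡ 672 · 367 · 367 · 672 ≡ 1 (mod 793).
Since the result is 1, base 11 gives no evidence that 793 is composite.

1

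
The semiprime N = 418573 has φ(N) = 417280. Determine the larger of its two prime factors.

653

φ(n) = (p−1)(q−1) = n − (p+q) + 1, so p + q = 418573 − 417280 + 1 = 1294.
p and q are the roots of t² − 1294t + 418573 = 0.
Discriminant: 1294² − 4·418573 = 1674436 − 1674292 = 144; √144 = 12.
q = (1294 − 12)/2 = 641, p = (1294 + 12)/2 = 653.
Check: 641 · 653 = 418573.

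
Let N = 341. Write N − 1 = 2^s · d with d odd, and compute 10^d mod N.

98

341 − 1 = 340 = 2^2 · 85, so d = 85.
10^1 ≡ 10 (mod 341)
10^2 ≡ 10^2 = 100 ≡ 100 (mod 341)
10^4 ≡ 100^2 = 10000 ≡ 111 (mod 341)
10^8 ≡ 111^2 = 12321 ≡ 45 (mod 341)
10^16 ≡ 45^2 = 2025 ≡ 320 (mod 341)
10^32 ≡ 320^2 = 102400 ≡ 100 (mod 341)
10^64 ≡ 100^2 = 10000 ≡ 111 (mod 341)
85 = 64 + 16 + 4 + 1 in binary powers of 2.
So 10^85 ≡ 111 · 320 · 111 · 10 ≡ 98 (mod 341).
Squaring chain: 98 → 56; never reaches −1, so base 10 is a Miller–Rabin witness that 341 is composite.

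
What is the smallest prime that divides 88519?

17

88519 is odd.
Digit sum 31, not divisible by 3.
Ends in 9: not divisible by 5.
7: 88519 = 7·12645 + 4
11: 88519 = 11·8047 + 2
13: 88519 = 13·6809 + 2
17: 88519 = 17·5207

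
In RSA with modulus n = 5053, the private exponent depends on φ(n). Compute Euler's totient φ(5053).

Factor: 5053 = 31 · 163.
φ(5053) = (31−1) · (163−1) = 30 · 162 = 4860.

4860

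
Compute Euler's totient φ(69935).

Factor: 69935 = 5 · 71 · 197.
φ(69935) = (5−1) · (71−1) · (197−1) = 4 · 70 · 196 = 54880.

54880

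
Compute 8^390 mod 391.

8^1 ≡ 8 (mod 391)
8^2 ≡ 8^2 = 64 ≡ 64 (mod 391)
8^4 ≡ 64^2 = 4096 ≡ 186 (mod 391)
8^8 ≡ 186^2 = 34596 ≡ 188 (mod 391)
8^16 ≡ 188^2 = 35344 ≡ 154 (mod 391)
8^32 ≡ 154^2 = 23716 ≡ 256 (mod 391)
8^64 ≡ 256^2 = 65536 ≡ 239 (mod 391)
8^128 ≡ 239^2 = 57121 ≡ 35 (mod 391)
8^256 ≡ 35^2 = 1225 ≡ 52 (mod 391)
390 = 256 + 128 + 4 + 2 in binary powers of 2.
So 8^390 ≡ 52 · 35 · 186 · 64 ≡ 361 (mod 391).
Since 361 ≠ 1, base 8 is a Fermat witness: 391 is composite.

361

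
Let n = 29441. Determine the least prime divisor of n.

59

29441 is odd.
Digit sum 20, not divisible by 3.
Ends in 1: not divisible by 5.
7: 29441 = 7·4205 + 6
11: 29441 = 11·2676 + 5
13: 29441 = 13·2264 + 9
17: 29441 = 17·1731 + 14
19: 29441 = 19·1549 + 10
23: 29441 = 23·1280 + 1
29: 29441 = 29·1015 + 6
31: 29441 = 31·949 + 22
37: 29441 = 37·795 + 26
41: 29441 = 41·718 + 3
43: 29441 = 43·684 + 29
47: 29441 = 47·626 + 19
53: 29441 = 53·555 + 26
59: 29441 = 59·499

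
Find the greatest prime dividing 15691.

15691 = 13 · 1207
1207 = 17 · 71
71 is prime.
So 15691 = 13 · 17 · 71; the largest prime factor is 71.

71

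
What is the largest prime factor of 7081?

97

7081 = 73 · 97
97 is prime.
So 7081 = 73 · 97; the largest prime factor is 97.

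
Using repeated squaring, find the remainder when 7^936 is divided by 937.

7^1 ≡ 7 (mod 937)
7^2 ≡ 7^2 = 49 ≡ 49 (mod 937)
7^4 ≡ 49^2 = 2401 ≡ 527 (mod 937)
7^8 ≡ 527^2 = 277729 ≡ 377 (mod 937)
7^16 ≡ 377^2 = 142129 ≡ 642 (mod 937)
7^32 ≡ 642^2 = 412164 ≡ 821 (mod 937)
7^64 ≡ 821^2 = 674041 ≡ 338 (mod 937)
7^128 ≡ 338^2 = 114244 ≡ 867 (mod 937)
7^256 ≡ 867^2 = 751689 ≡ 215 (mod 937)
7^512 ≡ 215^2 = 46225 ≡ 312 (mod 937)
936 = 512 + 256 + 128 + 32 + 8 in binary powers of 2.
So 7^936 ≡ 312 · 215 · 867 · 821 · 377 ≡ 1 (mod 937).
Since the result is 1, base 7 gives no evidence that 937 is composite.

1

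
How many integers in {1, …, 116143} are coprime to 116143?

108864

Factor: 116143 = 37 · 43 · 73.
φ(116143) = (37−1) · (43−1) · (73−1) = 36 · 42 · 72 = 108864.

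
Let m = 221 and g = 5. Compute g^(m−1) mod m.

5^1 ≡ 5 (mod 221)
5^2 ≡ 5^2 = 25 ≡ 25 (mod 221)
5^4 ≡ 25^2 = 625 ≡ 183 (mod 221)
5^8 ≡ 183^2 = 33489 ≡ 118 (mod 221)
5^16 ≡ 118^2 = 13924 ≡ 1 (mod 221)
5^32 ≡ 1^2 = 1 ≡ 1 (mod 221)
5^64 ≡ 1^2 = 1 ≡ 1 (mod 221)
5^128 ≡ 1^2 = 1 ≡ 1 (mod 221)
220 = 128 + 64 + 16 + 8 + 4 in binary powers of 2.
So 5^220 ≡ 1 · 1 · 1 · 118 · 183 ≡ 157 (mod 221).
Since 157 ≠ 1, base 5 is a Fermat witness: 221 is composite.

157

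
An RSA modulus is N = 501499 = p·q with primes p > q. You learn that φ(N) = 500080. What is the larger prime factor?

761

φ(n) = (p−1)(q−1) = n − (p+q) + 1, so p + q = 501499 − 500080 + 1 = 1420.
p and q are the roots of t² − 1420t + 501499 = 0.
Discriminant: 1420² − 4·501499 = 2016400 − 2005996 = 10404; √10404 = 102.
q = (1420 − 102)/2 = 659, p = (1420 + 102)/2 = 761.
Check: 659 · 761 = 501499.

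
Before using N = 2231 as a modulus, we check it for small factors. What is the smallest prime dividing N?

2231 is odd.
Digit sum 8, not divisible by 3.
Ends in 1: not divisible by 5.
7: 2231 = 7·318 + 5
11: 2231 = 11·202 + 9
13: 2231 = 13·171 + 8
17: 2231 = 17·131 + 4
19: 2231 = 19·117 + 8
23: 2231 = 23·97

23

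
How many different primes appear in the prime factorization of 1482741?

5

1482741 = 3^2 · 164749
164749 = 13 · 12673
12673 = 19 · 667
667 = 23 · 29
1482741 = 3^2 · 13 · 19 · 23 · 29, which has 5 distinct prime factors.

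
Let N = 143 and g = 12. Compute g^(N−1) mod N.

1

12^1 ≡ 12 (mod 143)
12^2 ≡ 12^2 = 144 ≡ 1 (mod 143)
12^4 ≡ 1^2 = 1 ≡ 1 (mod 143)
12^8 ≡ 1^2 = 1 ≡ 1 (mod 143)
12^16 ≡ 1^2 = 1 ≡ 1 (mod 143)
12^32 ≡ 1^2 = 1 ≡ 1 (mod 143)
12^64 ≡ 1^2 = 1 ≡ 1 (mod 143)
12^128 ≡ 1^2 = 1 ≡ 1 (mod 143)
142 = 128 + 8 + 4 + 2 in binary powers of 2.
So 12^142 ≡ 1 · 1 · 1 · 1 ≡ 1 (mod 143).
Since the result is 1, base 12 gives no evidence that 143 is composite.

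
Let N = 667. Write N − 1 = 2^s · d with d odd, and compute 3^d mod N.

188

667 − 1 = 666 = 2^1 · 333, so d = 333.
3^1 ≡ 3 (mod 667)
3^2 ≡ 3^2 = 9 ≡ 9 (mod 667)
3^4 ≡ 9^2 = 81 ≡ 81 (mod 667)
3^8 ≡ 81^2 = 6561 ≡ 558 (mod 667)
3^16 ≡ 558^2 = 311364 ≡ 542 (mod 667)
3^32 ≡ 542^2 = 293764 ≡ 284 (mod 667)
3^64 ≡ 284^2 = 80656 ≡ 616 (mod 667)
3^128 ≡ 616^2 = 379456 ≡ 600 (mod 667)
3^256 ≡ 600^2 = 360000 ≡ 487 (mod 667)
333 = 256 + 64 + 8 + 4 + 1 in binary powers of 2.
So 3^333 ≡ 487 · 616 · 558 · 81 · 3 ≡ 188 (mod 667).
Squaring chain: 188; never reaches −1, so base 3 is a Miller–Rabin witness that 667 is composite.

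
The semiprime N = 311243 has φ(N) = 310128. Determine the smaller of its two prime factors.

φ(n) = (p−1)(q−1) = n − (p+q) + 1, so p + q = 311243 − 310128 + 1 = 1116.
p and q are the roots of t² − 1116t + 311243 = 0.
Discriminant: 1116² − 4·311243 = 1245456 − 1244972 = 484; √484 = 22.
q = (1116 − 22)/2 = 547, p = (1116 + 22)/2 = 569.
Check: 547 · 569 = 311243.

547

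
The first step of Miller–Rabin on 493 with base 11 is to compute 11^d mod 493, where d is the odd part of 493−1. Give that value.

97

493 − 1 = 492 = 2^2 · 123, so d = 123.
11^1 ≡ 11 (mod 493)
11^2 ≡ 11^2 = 121 ≡ 121 (mod 493)
11^4 ≡ 121^2 = 14641 ≡ 344 (mod 493)
11^8 ≡ 344^2 = 118336 ≡ 16 (mod 493)
11^16 ≡ 16^2 = 256 ≡ 256 (mod 493)
11^32 ≡ 256^2 = 65536 ≡ 460 (mod 493)
11^64 ≡ 460^2 = 211600 ≡ 103 (mod 493)
123 = 64 + 32 + 16 + 8 + 2 + 1 in binary powers of 2.
So 11^123 ≡ 103 · 460 · 256 · 16 · 121 · 11 ≡ 97 (mod 493).
Squaring chain: 97 → 42; never reaches −1, so base 11 is a Miller–Rabin witness that 493 is composite.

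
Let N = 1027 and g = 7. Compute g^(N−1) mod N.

324

7^1 ≡ 7 (mod 1027)
7^2 ≡ 7^2 = 49 ≡ 49 (mod 1027)
7^4 ≡ 49^2 = 2401 ≡ 347 (mod 1027)
7^8 ≡ 347^2 = 120409 ≡ 250 (mod 1027)
7^16 ≡ 250^2 = 62500 ≡ 880 (mod 1027)
7^32 ≡ 880^2 = 774400 ≡ 42 (mod 1027)
7^64 ≡ 42^2 = 1764 ≡ 737 (mod 1027)
7^128 ≡ 737^2 = 543169 ≡ 913 (mod 1027)
7^256 ≡ 913^2 = 833569 ≡ 672 (mod 1027)
7^512 ≡ 672^2 = 451584 ≡ 731 (mod 1027)
7^1024 ≡ 731^2 = 534361 ≡ 321 (mod 1027)
1026 = 1024 + 2 in binary powers of 2.
So 7^1026 ≡ 321 · 49 ≡ 324 (mod 1027).
Since 324 ≠ 1, base 7 is a Fermat witness: 1027 is composite.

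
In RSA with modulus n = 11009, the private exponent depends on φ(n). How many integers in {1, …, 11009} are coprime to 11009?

10800

Factor: 11009 = 101 · 109.
φ(11009) = (101−1) · (109−1) = 100 · 108 = 10800.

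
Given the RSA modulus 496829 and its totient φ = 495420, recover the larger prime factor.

φ(n) = (p−1)(q−1) = n − (p+q) + 1, so p + q = 496829 − 495420 + 1 = 1410.
p and q are the roots of t² − 1410t + 496829 = 0.
Discriminant: 1410² − 4·496829 = 1988100 − 1987316 = 784; √784 = 28.
q = (1410 − 28)/2 = 691, p = (1410 + 28)/2 = 719.
Check: 691 · 719 = 496829.

719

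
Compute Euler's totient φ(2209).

Factor: 2209 = 47^2.
φ(2209) = 47^1·(47−1) = 2162.

2162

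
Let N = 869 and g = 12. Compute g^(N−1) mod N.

166

12^1 ≡ 12 (mod 869)
12^2 ≡ 12^2 = 144 ≡ 144 (mod 869)
12^4 ≡ 144^2 = 20736 ≡ 749 (mod 869)
12^8 ≡ 749^2 = 561001 ≡ 496 (mod 869)
12^16 ≡ 496^2 = 246016 ≡ 89 (mod 869)
12^32 ≡ 89^2 = 7921 ≡ 100 (mod 869)
12^64 ≡ 100^2 = 10000 ≡ 441 (mod 869)
12^128 ≡ 441^2 = 194481 ≡ 694 (mod 869)
12^256 ≡ 694^2 = 481636 ≡ 210 (mod 869)
12^512 ≡ 210^2 = 44100 ≡ 650 (mod 869)
868 = 512 + 256 + 64 + 32 + 4 in binary powers of 2.
So 12^868 ≡ 650 · 210 · 441 · 100 · 749 ≡ 166 (mod 869).
Since 166 ≠ 1, base 12 is a Fermat witness: 869 is composite.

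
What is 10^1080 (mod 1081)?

813

10^1 ≡ 10 (mod 1081)
10^2 ≡ 10^2 = 100 ≡ 100 (mod 1081)
10^4 ≡ 100^2 = 10000 ≡ 271 (mod 1081)
10^8 ≡ 271^2 = 73441 ≡ 1014 (mod 1081)
10^16 ≡ 1014^2 = 1028196 ≡ 165 (mod 1081)
10^32 ≡ 165^2 = 27225 ≡ 200 (mod 1081)
10^64 ≡ 200^2 = 40000 ≡ 3 (mod 1081)
10^128 ≡ 3^2 = 9 ≡ 9 (mod 1081)
10^256 ≡ 9^2 = 81 ≡ 81 (mod 1081)
10^512 ≡ 81^2 = 6561 ≡ 75 (mod 1081)
10^1024 ≡ 75^2 = 5625 ≡ 220 (mod 1081)
1080 = 1024 + 32 + 16 + 8 in binary powers of 2.
So 10^1080 ≡ 220 · 200 · 165 · 1014 ≡ 813 (mod 1081).
Since 813 ≠ 1, base 10 is a Fermat witness: 1081 is composite.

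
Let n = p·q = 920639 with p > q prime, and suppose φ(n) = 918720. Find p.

φ(n) = (p−1)(q−1) = n − (p+q) + 1, so p + q = 920639 − 918720 + 1 = 1920.
p and q are the roots of t² − 1920t + 920639 = 0.
Discriminant: 1920² − 4·920639 = 3686400 − 3682556 = 3844; √3844 = 62.
q = (1920 − 62)/2 = 929, p = (1920 + 62)/2 = 991.
Check: 929 · 991 = 920639.

991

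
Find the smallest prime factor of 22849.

22849 is odd.
Digit sum 25, not divisible by 3.
Ends in 9: not divisible by 5.
7: 22849 = 7·3264 + 1
11: 22849 = 11·2077 + 2
13: 22849 = 13·1757 + 8
17: 22849 = 17·1344 + 1
19: 22849 = 19·1202 + 11
23: 22849 = 23·993 + 10
29: 22849 = 29·787 + 26
31: 22849 = 31·737 + 2
37: 22849 = 37·617 + 20
41: 22849 = 41·557 + 12
43: 22849 = 43·531 + 16
47: 22849 = 47·486 + 7
53: 22849 = 53·431 + 6
59: 22849 = 59·387 + 16
61: 22849 = 61·374 + 35
67: 22849 = 67·341 + 2
71: 22849 = 71·321 + 58
73: 22849 = 73·313

73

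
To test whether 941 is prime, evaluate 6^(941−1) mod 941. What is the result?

1

6^1 ≡ 6 (mod 941)
6^2 ≡ 6^2 = 36 ≡ 36 (mod 941)
6^4 ≡ 36^2 = 1296 ≡ 355 (mod 941)
6^8 ≡ 355^2 = 126025 ≡ 872 (mod 941)
6^16 ≡ 872^2 = 760384 ≡ 56 (mod 941)
6^32 ≡ 56^2 = 3136 ≡ 313 (mod 941)
6^64 ≡ 313^2 = 97969 ≡ 105 (mod 941)
6^128 ≡ 105^2 = 11025 ≡ 674 (mod 941)
6^256 ≡ 674^2 = 454276 ≡ 714 (mod 941)
6^512 ≡ 714^2 = 509796 ≡ 715 (mod 941)
940 = 512 + 256 + 128 + 32 + 8 + 4 in binary powers of 2.
So 6^940 ≡ 715 · 714 · 674 · 313 · 872 · 355 ≡ 1 (mod 941).
Since the result is 1, base 6 gives no evidence that 941 is composite.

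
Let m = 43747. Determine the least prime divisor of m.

43747 is odd.
Digit sum 25, not divisible by 3.
Ends in 7: not divisible by 5.
7: 43747 = 7·6249 + 4
11: 43747 = 11·3977

11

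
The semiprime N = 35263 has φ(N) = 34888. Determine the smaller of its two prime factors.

φ(n) = (p−1)(q−1) = n − (p+q) + 1, so p + q = 35263 − 34888 + 1 = 376.
p and q are the roots of t² − 376t + 35263 = 0.
Discriminant: 376² − 4·35263 = 141376 − 141052 = 324; √324 = 18.
q = (376 − 18)/2 = 179, p = (376 + 18)/2 = 197.
Check: 179 · 197 = 35263.

179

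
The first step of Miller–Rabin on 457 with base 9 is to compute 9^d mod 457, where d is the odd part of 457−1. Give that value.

456

457 − 1 = 456 = 2^3 · 57, so d = 57.
9^1 ≡ 9 (mod 457)
9^2 ≡ 9^2 = 81 ≡ 81 (mod 457)
9^4 ≡ 81^2 = 6561 ≡ 163 (mod 457)
9^8 ≡ 163^2 = 26569 ≡ 63 (mod 457)
9^16 ≡ 63^2 = 3969 ≡ 313 (mod 457)
9^32 ≡ 313^2 = 97969 ≡ 171 (mod 457)
57 = 32 + 16 + 8 + 1 in binary powers of 2.
So 9^57 ≡ 171 · 313 · 63 · 9 ≡ 456 (mod 457).
Since 9^d ≡ 456 (mod 457), base 9 does not prove 457 composite.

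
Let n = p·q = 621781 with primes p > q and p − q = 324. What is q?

643

Since p = q + 324, we have 621781 = q(q + 324), so q² + 324q − 621781 = 0.
Discriminant: 324² + 4·621781 = 104976 + 2487124 = 2592100; √2592100 = 1610.
q = (−324 + 1610)/2 = 643, and p = q + 324 = 967.
Check: 643 · 967 = 621781.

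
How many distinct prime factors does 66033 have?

66033 = 3^2 · 7337
7337 = 11 · 667
667 = 23 · 29
66033 = 3^2 · 11 · 23 · 29, which has 4 distinct prime factors.

4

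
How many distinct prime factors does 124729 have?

4

124729 = 11 · 11339
11339 = 17 · 667
667 = 23 · 29
124729 = 11 · 17 · 23 · 29, which has 4 distinct prime factors.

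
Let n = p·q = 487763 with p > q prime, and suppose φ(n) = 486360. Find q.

631

φ(n) = (p−1)(q−1) = n − (p+q) + 1, so p + q = 487763 − 486360 + 1 = 1404.
p and q are the roots of t² − 1404t + 487763 = 0.
Discriminant: 1404² − 4·487763 = 1971216 − 1951052 = 20164; √20164 = 142.
q = (1404 − 142)/2 = 631, p = (1404 + 142)/2 = 773.
Check: 631 · 773 = 487763.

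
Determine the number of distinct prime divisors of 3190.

3190 = 2 · 1595
1595 = 5 · 319
319 = 11 · 29
3190 = 2 · 5 · 11 · 29, which has 4 distinct prime factors.

4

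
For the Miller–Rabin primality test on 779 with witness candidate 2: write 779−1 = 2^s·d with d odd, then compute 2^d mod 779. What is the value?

471

779 − 1 = 778 = 2^1 · 389, so d = 389.
2^1 ≡ 2 (mod 779)
2^2 ≡ 2^2 = 4 ≡ 4 (mod 779)
2^4 ≡ 4^2 = 16 ≡ 16 (mod 779)
2^8 ≡ 16^2 = 256 ≡ 256 (mod 779)
2^16 ≡ 256^2 = 65536 ≡ 100 (mod 779)
2^32 ≡ 100^2 = 10000 ≡ 652 (mod 779)
2^64 ≡ 652^2 = 425104 ≡ 549 (mod 779)
2^128 ≡ 549^2 = 301401 ≡ 707 (mod 779)
2^256 ≡ 707^2 = 499849 ≡ 510 (mod 779)
389 = 256 + 128 + 4 + 1 in binary powers of 2.
So 2^389 ≡ 510 · 707 · 16 · 2 ≡ 471 (mod 779).
Squaring chain: 471; never reaches −1, so base 2 is a Miller–Rabin witness that 779 is composite.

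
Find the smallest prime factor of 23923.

23923 is odd.
Digit sum 19, not divisible by 3.
Ends in 3: not divisible by 5.
7: 23923 = 7·3417 + 4
11: 23923 = 11·2174 + 9
13: 23923 = 13·1840 + 3
17: 23923 = 17·1407 + 4
19: 23923 = 19·1259 + 2
23: 23923 = 23·1040 + 3
29: 23923 = 29·824 + 27
31: 23923 = 31·771 + 22
37: 23923 = 37·646 + 21
41: 23923 = 41·583 + 20
43: 23923 = 43·556 + 15
47: 23923 = 47·509

47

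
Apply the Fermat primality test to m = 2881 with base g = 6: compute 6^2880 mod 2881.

6^1 ≡ 6 (mod 2881)
6^2 ≡ 6^2 = 36 ≡ 36 (mod 2881)
6^4 ≡ 36^2 = 1296 ≡ 1296 (mod 2881)
6^8 ≡ 1296^2 = 1679616 ≡ 2874 (mod 2881)
6^16 ≡ 2874^2 = 8259876 ≡ 49 (mod 2881)
6^32 ≡ 49^2 = 2401 ≡ 2401 (mod 2881)
6^64 ≡ 2401^2 = 5764801 ≡ 2801 (mod 2881)
6^128 ≡ 2801^2 = 7845601 ≡ 638 (mod 2881)
6^256 ≡ 638^2 = 407044 ≡ 823 (mod 2881)
6^512 ≡ 823^2 = 677329 ≡ 294 (mod 2881)
6^1024 ≡ 294^2 = 86436 ≡ 6 (mod 2881)
6^2048 ≡ 6^2 = 36 ≡ 36 (mod 2881)
2880 = 2048 + 512 + 256 + 64 in binary powers of 2.
So 6^2880 ≡ 36 · 294 · 823 · 2801 ≡ 2839 (mod 2881).
Since 2839 ≠ 1, base 6 is a Fermat witness: 2881 is composite.

2839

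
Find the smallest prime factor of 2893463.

2893463 is odd.
Digit sum 35, not divisible by 3.
Ends in 3: not divisible by 5.
7: 2893463 = 7·413351 + 6
11: 2893463 = 11·263042 + 1
13: 2893463 = 13·222574 + 1
17: 2893463 = 17·170203 + 12
19: 2893463 = 19·152287 + 10
23: 2893463 = 23·125802 + 17
29: 2893463 = 29·99774 + 17
31: 2893463 = 31·93337 + 16
37: 2893463 = 37·78201 + 26
41: 2893463 = 41·70572 + 11
43: 2893463 = 43·67289 + 36
47: 2893463 = 47·61563 + 2
53: 2893463 = 53·54593 + 34
59: 2893463 = 59·49041 + 44
61: 2893463 = 61·47433 + 50
67: 2893463 = 67·43186 + 1
71: 2893463 = 71·40753

71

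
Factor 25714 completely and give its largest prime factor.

43

25714 = 2 · 12857
12857 = 13 · 989
989 = 23 · 43
43 is prime.
So 25714 = 2 · 13 · 23 · 43; the largest prime factor is 43.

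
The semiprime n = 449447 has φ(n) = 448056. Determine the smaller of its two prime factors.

509

φ(n) = (p−1)(q−1) = n − (p+q) + 1, so p + q = 449447 − 448056 + 1 = 1392.
p and q are the roots of t² − 1392t + 449447 = 0.
Discriminant: 1392² − 4·449447 = 1937664 − 1797788 = 139876; √139876 = 374.
q = (1392 − 374)/2 = 509, p = (1392 + 374)/2 = 883.
Check: 509 · 883 = 449447.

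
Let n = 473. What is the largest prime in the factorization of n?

473 = 11 · 43
43 is prime.
So 473 = 11 · 43; the largest prime factor is 43.

43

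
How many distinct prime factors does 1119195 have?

6

1119195 = 3^2 · 124355
124355 = 5 · 24871
24871 = 7 · 3553
3553 = 11 · 323
323 = 17 · 19
1119195 = 3^2 · 5 · 7 · 11 · 17 · 19, which has 6 distinct prime factors.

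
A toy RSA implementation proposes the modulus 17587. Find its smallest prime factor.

17587 is odd.
Digit sum 28, not divisible by 3.
Ends in 7: not divisible by 5.
7: 17587 = 7·2512 + 3
11: 17587 = 11·1598 + 9
13: 17587 = 13·1352 + 11
17: 17587 = 17·1034 + 9
19: 17587 = 19·925 + 12
23: 17587 = 23·764 + 15
29: 17587 = 29·606 + 13
31: 17587 = 31·567 + 10
37: 17587 = 37·475 + 12
41: 17587 = 41·428 + 39
43: 17587 = 43·409

43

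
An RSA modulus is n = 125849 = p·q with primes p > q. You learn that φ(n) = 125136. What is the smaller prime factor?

φ(n) = (p−1)(q−1) = n − (p+q) + 1, so p + q = 125849 − 125136 + 1 = 714.
p and q are the roots of t² − 714t + 125849 = 0.
Discriminant: 714² − 4·125849 = 509796 − 503396 = 6400; √6400 = 80.
q = (714 − 80)/2 = 317, p = (714 + 80)/2 = 397.
Check: 317 · 397 = 125849.

317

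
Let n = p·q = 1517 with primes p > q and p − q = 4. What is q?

Since p = q + 4, we have 1517 = q(q + 4), so q² + 4q − 1517 = 0.
Discriminant: 4² + 4·1517 = 16 + 6068 = 6084; √6084 = 78.
q = (−4 + 78)/2 = 37, and p = q + 4 = 41.
Check: 37 · 41 = 1517.

37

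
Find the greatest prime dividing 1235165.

79

1235165 = 5 · 247033
247033 = 53 · 4661
4661 = 59 · 79
79 is prime.
So 1235165 = 5 · 53 · 59 · 79; the largest prime factor is 79.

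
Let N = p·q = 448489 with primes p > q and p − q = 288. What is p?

Since p = q + 288, we have 448489 = q(q + 288), so q² + 288q − 448489 = 0.
Discriminant: 288² + 4·448489 = 82944 + 1793956 = 1876900; √1876900 = 1370.
q = (−288 + 1370)/2 = 541, and p = q + 288 = 829.
Check: 541 · 829 = 448489.

829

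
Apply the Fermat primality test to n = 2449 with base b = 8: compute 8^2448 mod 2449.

2279

8^1 ≡ 8 (mod 2449)
8^2 ≡ 8^2 = 64 ≡ 64 (mod 2449)
8^4 ≡ 64^2 = 4096 ≡ 1647 (mod 2449)
8^8 ≡ 1647^2 = 2712609 ≡ 1566 (mod 2449)
8^16 ≡ 1566^2 = 2452356 ≡ 907 (mod 2449)
8^32 ≡ 907^2 = 822649 ≡ 2234 (mod 2449)
8^64 ≡ 2234^2 = 4990756 ≡ 2143 (mod 2449)
8^128 ≡ 2143^2 = 4592449 ≡ 574 (mod 2449)
8^256 ≡ 574^2 = 329476 ≡ 1310 (mod 2449)
8^512 ≡ 1310^2 = 1716100 ≡ 1800 (mod 2449)
8^1024 ≡ 1800^2 = 3240000 ≡ 2422 (mod 2449)
8^2048 ≡ 2422^2 = 5866084 ≡ 729 (mod 2449)
2448 = 2048 + 256 + 128 + 16 in binary powers of 2.
So 8^2448 ≡ 729 · 1310 · 574 · 907 ≡ 2279 (mod 2449).
Since 2279 ≠ 1, base 8 is a Fermat witness: 2449 is composite.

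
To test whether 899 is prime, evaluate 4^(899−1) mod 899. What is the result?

4^1 ≡ 4 (mod 899)
4^2 ≡ 4^2 = 16 ≡ 16 (mod 899)
4^4 ≡ 16^2 = 256 ≡ 256 (mod 899)
4^8 ≡ 256^2 = 65536 ≡ 808 (mod 899)
4^16 ≡ 808^2 = 652864 ≡ 190 (mod 899)
4^32 ≡ 190^2 = 36100 ≡ 140 (mod 899)
4^64 ≡ 140^2 = 19600 ≡ 721 (mod 899)
4^128 ≡ 721^2 = 519841 ≡ 219 (mod 899)
4^256 ≡ 219^2 = 47961 ≡ 314 (mod 899)
4^512 ≡ 314^2 = 98596 ≡ 605 (mod 899)
898 = 512 + 256 + 128 + 2 in binary powers of 2.
So 4^898 ≡ 605 · 314 · 219 · 16 ≡ 219 (mod 899).
Since 219 ≠ 1, base 4 is a Fermat witness: 899 is composite.

219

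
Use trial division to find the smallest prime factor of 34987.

59

34987 is odd.
Digit sum 31, not divisible by 3.
Ends in 7: not divisible by 5.
7: 34987 = 7·4998 + 1
11: 34987 = 11·3180 + 7
13: 34987 = 13·2691 + 4
17: 34987 = 17·2058 + 1
19: 34987 = 19·1841 + 8
23: 34987 = 23·1521 + 4
29: 34987 = 29·1206 + 13
31: 34987 = 31·1128 + 19
37: 34987 = 37·945 + 22
41: 34987 = 41·853 + 14
43: 34987 = 43·813 + 28
47: 34987 = 47·744 + 19
53: 34987 = 53·660 + 7
59: 34987 = 59·593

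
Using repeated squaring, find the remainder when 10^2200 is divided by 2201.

10^1 ≡ 10 (mod 2201)
10^2 ≡ 10^2 = 100 ≡ 100 (mod 2201)
10^4 ≡ 100^2 = 10000 ≡ 1196 (mod 2201)
10^8 ≡ 1196^2 = 1430416 ≡ 1967 (mod 2201)
10^16 ≡ 1967^2 = 3869089 ≡ 1932 (mod 2201)
10^32 ≡ 1932^2 = 3732624 ≡ 1929 (mod 2201)
10^64 ≡ 1929^2 = 3721041 ≡ 1351 (mod 2201)
10^128 ≡ 1351^2 = 1825201 ≡ 572 (mod 2201)
10^256 ≡ 572^2 = 327184 ≡ 1436 (mod 2201)
10^512 ≡ 1436^2 = 2062096 ≡ 1960 (mod 2201)
10^1024 ≡ 1960^2 = 3841600 ≡ 855 (mod 2201)
10^2048 ≡ 855^2 = 731025 ≡ 293 (mod 2201)
2200 = 2048 + 128 + 16 + 8 in binary powers of 2.
So 10^2200 ≡ 293 · 572 · 1932 · 1967 ≡ 1369 (mod 2201).
Since 1369 ≠ 1, base 10 is a Fermat witness: 2201 is composite.

1369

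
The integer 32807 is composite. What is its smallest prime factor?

53

32807 is odd.
Digit sum 20, not divisible by 3.
Ends in 7: not divisible by 5.
7: 32807 = 7·4686 + 5
11: 32807 = 11·2982 + 5
13: 32807 = 13·2523 + 8
17: 32807 = 17·1929 + 14
19: 32807 = 19·1726 + 13
23: 32807 = 23·1426 + 9
29: 32807 = 29·1131 + 8
31: 32807 = 31·1058 + 9
37: 32807 = 37·886 + 25
41: 32807 = 41·800 + 7
43: 32807 = 43·762 + 41
47: 32807 = 47·698 + 1
53: 32807 = 53·619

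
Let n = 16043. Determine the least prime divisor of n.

61

16043 is odd.
Digit sum 14, not divisible by 3.
Ends in 3: not divisible by 5.
7: 16043 = 7·2291 + 6
11: 16043 = 11·1458 + 5
13: 16043 = 13·1234 + 1
17: 16043 = 17·943 + 12
19: 16043 = 19·844 + 7
23: 16043 = 23·697 + 12
29: 16043 = 29·553 + 6
31: 16043 = 31·517 + 16
37: 16043 = 37·433 + 22
41: 16043 = 41·391 + 12
43: 16043 = 43·373 + 4
47: 16043 = 47·341 + 16
53: 16043 = 53·302 + 37
59: 16043 = 59·271 + 54
61: 16043 = 61·263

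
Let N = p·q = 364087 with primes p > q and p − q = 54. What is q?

577

Since p = q + 54, we have 364087 = q(q + 54), so q² + 54q − 364087 = 0.
Discriminant: 54² + 4·364087 = 2916 + 1456348 = 1459264; √1459264 = 1208.
q = (−54 + 1208)/2 = 577, and p = q + 54 = 631.
Check: 577 · 631 = 364087.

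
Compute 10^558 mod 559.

10^1 ≡ 10 (mod 559)
10^2 ≡ 10^2 = 100 ≡ 100 (mod 559)
10^4 ≡ 100^2 = 10000 ≡ 497 (mod 559)
10^8 ≡ 497^2 = 247009 ≡ 490 (mod 559)
10^16 ≡ 490^2 = 240100 ≡ 289 (mod 559)
10^32 ≡ 289^2 = 83521 ≡ 230 (mod 559)
10^64 ≡ 230^2 = 52900 ≡ 354 (mod 559)
10^128 ≡ 354^2 = 125316 ≡ 100 (mod 559)
10^256 ≡ 100^2 = 10000 ≡ 497 (mod 559)
10^512 ≡ 497^2 = 247009 ≡ 490 (mod 559)
558 = 512 + 32 + 8 + 4 + 2 in binary powers of 2.
So 10^558 ≡ 490 · 230 · 490 · 497 · 100 ≡ 365 (mod 559).
Since 365 ≠ 1, base 10 is a Fermat witness: 559 is composite.

365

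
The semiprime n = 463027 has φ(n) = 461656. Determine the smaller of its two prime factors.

φ(n) = (p−1)(q−1) = n − (p+q) + 1, so p + q = 463027 − 461656 + 1 = 1372.
p and q are the roots of t² − 1372t + 463027 = 0.
Discriminant: 1372² − 4·463027 = 1882384 − 1852108 = 30276; √30276 = 174.
q = (1372 − 174)/2 = 599, p = (1372 + 174)/2 = 773.
Check: 599 · 773 = 463027.

599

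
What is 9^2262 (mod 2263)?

9^1 ≡ 9 (mod 2263)
9^2 ≡ 9^2 = 81 ≡ 81 (mod 2263)
9^4 ≡ 81^2 = 6561 ≡ 2035 (mod 2263)
9^8 ≡ 2035^2 = 4141225 ≡ 2198 (mod 2263)
9^16 ≡ 2198^2 = 4831204 ≡ 1962 (mod 2263)
9^32 ≡ 1962^2 = 3849444 ≡ 81 (mod 2263)
9^64 ≡ 81^2 = 6561 ≡ 2035 (mod 2263)
9^128 ≡ 2035^2 = 4141225 ≡ 2198 (mod 2263)
9^256 ≡ 2198^2 = 4831204 ≡ 1962 (mod 2263)
9^512 ≡ 1962^2 = 3849444 ≡ 81 (mod 2263)
9^1024 ≡ 81^2 = 6561 ≡ 2035 (mod 2263)
9^2048 ≡ 2035^2 = 4141225 ≡ 2198 (mod 2263)
2262 = 2048 + 128 + 64 + 16 + 4 + 2 in binary powers of 2.
So 9^2262 ≡ 2198 · 2198 · 2035 · 1962 · 2035 · 81 ≡ 1242 (mod 2263).
Since 1242 ≠ 1, base 9 is a Fermat witness: 2263 is composite.

1242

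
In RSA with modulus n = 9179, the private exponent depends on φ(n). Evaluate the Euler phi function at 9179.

8976

Factor: 9179 = 67 · 137.
φ(9179) = (67−1) · (137−1) = 66 · 136 = 8976.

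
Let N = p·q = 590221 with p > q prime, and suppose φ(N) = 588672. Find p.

φ(n) = (p−1)(q−1) = n − (p+q) + 1, so p + q = 590221 − 588672 + 1 = 1550.
p and q are the roots of t² − 1550t + 590221 = 0.
Discriminant: 1550² − 4·590221 = 2402500 − 2360884 = 41616; √41616 = 204.
q = (1550 − 204)/2 = 673, p = (1550 + 204)/2 = 877.
Check: 673 · 877 = 590221.

877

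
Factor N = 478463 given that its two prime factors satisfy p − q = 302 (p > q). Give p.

Since p = q + 302, we have 478463 = q(q + 302), so q² + 302q − 478463 = 0.
Discriminant: 302² + 4·478463 = 91204 + 1913852 = 2005056; √2005056 = 1416.
q = (−302 + 1416)/2 = 557, and p = q + 302 = 859.
Check: 557 · 859 = 478463.

859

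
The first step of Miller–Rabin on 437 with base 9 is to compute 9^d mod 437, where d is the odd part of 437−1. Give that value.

437 − 1 = 436 = 2^2 · 109, so d = 109.
9^1 ≡ 9 (mod 437)
9^2 ≡ 9^2 = 81 ≡ 81 (mod 437)
9^4 ≡ 81^2 = 6561 ≡ 6 (mod 437)
9^8 ≡ 6^2 = 36 ≡ 36 (mod 437)
9^16 ≡ 36^2 = 1296 ≡ 422 (mod 437)
9^32 ≡ 422^2 = 178084 ≡ 225 (mod 437)
9^64 ≡ 225^2 = 50625 ≡ 370 (mod 437)
109 = 64 + 32 + 8 + 4 + 1 in binary powers of 2.
So 9^109 ≡ 370 · 225 · 36 · 6 · 9 ≡ 294 (mod 437).
Squaring chain: 294 → 347; never reaches −1, so base 9 is a Miller–Rabin witness that 437 is composite.

294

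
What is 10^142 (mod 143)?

133

10^1 ≡ 10 (mod 143)
10^2 ≡ 10^2 = 100 ≡ 100 (mod 143)
10^4 ≡ 100^2 = 10000 ≡ 133 (mod 143)
10^8 ≡ 133^2 = 17689 ≡ 100 (mod 143)
10^16 ≡ 100^2 = 10000 ≡ 133 (mod 143)
10^32 ≡ 133^2 = 17689 ≡ 100 (mod 143)
10^64 ≡ 100^2 = 10000 ≡ 133 (mod 143)
10^128 ≡ 133^2 = 17689 ≡ 100 (mod 143)
142 = 128 + 8 + 4 + 2 in binary powers of 2.
So 10^142 ≡ 100 · 100 · 133 · 100 ≡ 133 (mod 143).
Since 133 ≠ 1, base 10 is a Fermat witness: 143 is composite.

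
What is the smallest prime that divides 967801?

43

967801 is odd.
Digit sum 31, not divisible by 3.
Ends in 1: not divisible by 5.
7: 967801 = 7·138257 + 2
11: 967801 = 11·87981 + 10
13: 967801 = 13·74446 + 3
17: 967801 = 17·56929 + 8
19: 967801 = 19·50936 + 17
23: 967801 = 23·42078 + 7
29: 967801 = 29·33372 + 13
31: 967801 = 31·31219 + 12
37: 967801 = 37·26156 + 29
41: 967801 = 41·23604 + 37
43: 967801 = 43·22507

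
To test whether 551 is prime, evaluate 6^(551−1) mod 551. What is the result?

6^1 ≡ 6 (mod 551)
6^2 ≡ 6^2 = 36 ≡ 36 (mod 551)
6^4 ≡ 36^2 = 1296 ≡ 194 (mod 551)
6^8 ≡ 194^2 = 37636 ≡ 168 (mod 551)
6^16 ≡ 168^2 = 28224 ≡ 123 (mod 551)
6^32 ≡ 123^2 = 15129 ≡ 252 (mod 551)
6^64 ≡ 252^2 = 63504 ≡ 139 (mod 551)
6^128 ≡ 139^2 = 19321 ≡ 36 (mod 551)
6^256 ≡ 36^2 = 1296 ≡ 194 (mod 551)
6^512 ≡ 194^2 = 37636 ≡ 168 (mod 551)
550 = 512 + 32 + 4 + 2 in binary powers of 2.
So 6^550 ≡ 168 · 252 · 194 · 36 ≡ 310 (mod 551).
Since 310 ≠ 1, base 6 is a Fermat witness: 551 is composite.

310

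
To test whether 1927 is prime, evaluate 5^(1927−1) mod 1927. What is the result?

5^1 ≡ 5 (mod 1927)
5^2 ≡ 5^2 = 25 ≡ 25 (mod 1927)
5^4 ≡ 25^2 = 625 ≡ 625 (mod 1927)
5^8 ≡ 625^2 = 390625 ≡ 1371 (mod 1927)
5^16 ≡ 1371^2 = 1879641 ≡ 816 (mod 1927)
5^32 ≡ 816^2 = 665856 ≡ 1041 (mod 1927)
5^64 ≡ 1041^2 = 1083681 ≡ 707 (mod 1927)
5^128 ≡ 707^2 = 499849 ≡ 756 (mod 1927)
5^256 ≡ 756^2 = 571536 ≡ 1144 (mod 1927)
5^512 ≡ 1144^2 = 1308736 ≡ 303 (mod 1927)
5^1024 ≡ 303^2 = 91809 ≡ 1240 (mod 1927)
1926 = 1024 + 512 + 256 + 128 + 4 + 2 in binary powers of 2.
So 5^1926 ≡ 1240 · 303 · 1144 · 756 · 625 · 25 ≡ 291 (mod 1927).
Since 291 ≠ 1, base 5 is a Fermat witness: 1927 is composite.

291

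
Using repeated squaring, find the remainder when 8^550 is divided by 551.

8^1 ≡ 8 (mod 551)
8^2 ≡ 8^2 = 64 ≡ 64 (mod 551)
8^4 ≡ 64^2 = 4096 ≡ 239 (mod 551)
8^8 ≡ 239^2 = 57121 ≡ 368 (mod 551)
8^16 ≡ 368^2 = 135424 ≡ 429 (mod 551)
8^32 ≡ 429^2 = 184041 ≡ 7 (mod 551)
8^64 ≡ 7^2 = 49 ≡ 49 (mod 551)
8^128 ≡ 49^2 = 2401 ≡ 197 (mod 551)
8^256 ≡ 197^2 = 38809 ≡ 239 (mod 551)
8^512 ≡ 239^2 = 57121 ≡ 368 (mod 551)
550 = 512 + 32 + 4 + 2 in binary powers of 2.
So 8^550 ≡ 368 · 7 · 239 · 64 ≡ 486 (mod 551).
Since 486 ≠ 1, base 8 is a Fermat witness: 551 is composite.

486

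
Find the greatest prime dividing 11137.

11137 = 7 · 1591
1591 = 37 · 43
43 is prime.
So 11137 = 7 · 37 · 43; the largest prime factor is 43.

43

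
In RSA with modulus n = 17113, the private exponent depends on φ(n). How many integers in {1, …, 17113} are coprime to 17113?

Factor: 17113 = 109 · 157.
φ(17113) = (109−1) · (157−1) = 108 · 156 = 16848.

16848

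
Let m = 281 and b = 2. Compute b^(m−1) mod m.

1

2^1 ≡ 2 (mod 281)
2^2 ≡ 2^2 = 4 ≡ 4 (mod 281)
2^4 ≡ 4^2 = 16 ≡ 16 (mod 281)
2^8 ≡ 16^2 = 256 ≡ 256 (mod 281)
2^16 ≡ 256^2 = 65536 ≡ 63 (mod 281)
2^32 ≡ 63^2 = 3969 ≡ 35 (mod 281)
2^64 ≡ 35^2 = 1225 ≡ 101 (mod 281)
2^128 ≡ 101^2 = 10201 ≡ 85 (mod 281)
2^256 ≡ 85^2 = 7225 ≡ 200 (mod 281)
280 = 256 + 16 + 8 in binary powers of 2.
So 2^280 ≡ 200 · 63 · 256 ≡ 1 (mod 281).
Since the result is 1, base 2 gives no evidence that 281 is composite.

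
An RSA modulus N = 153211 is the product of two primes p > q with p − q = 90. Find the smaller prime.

349

Since p = q + 90, we have 153211 = q(q + 90), so q² + 90q − 153211 = 0.
Discriminant: 90² + 4·153211 = 8100 + 612844 = 620944; √620944 = 788.
q = (−90 + 788)/2 = 349, and p = q + 90 = 439.
Check: 349 · 439 = 153211.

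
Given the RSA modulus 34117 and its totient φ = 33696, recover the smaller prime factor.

φ(n) = (p−1)(q−1) = n − (p+q) + 1, so p + q = 34117 − 33696 + 1 = 422.
p and q are the roots of t² − 422t + 34117 = 0.
Discriminant: 422² − 4·34117 = 178084 − 136468 = 41616; √41616 = 204.
q = (422 − 204)/2 = 109, p = (422 + 204)/2 = 313.
Check: 109 · 313 = 34117.

109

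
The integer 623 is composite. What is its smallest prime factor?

623 is odd.
Digit sum 11, not divisible by 3.
Ends in 3: not divisible by 5.
7: 623 = 7·89

7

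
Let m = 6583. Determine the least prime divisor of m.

29

6583 is odd.
Digit sum 22, not divisible by 3.
Ends in 3: not divisible by 5.
7: 6583 = 7·940 + 3
11: 6583 = 11·598 + 5
13: 6583 = 13·506 + 5
17: 6583 = 17·387 + 4
19: 6583 = 19·346 + 9
23: 6583 = 23·286 + 5
29: 6583 = 29·227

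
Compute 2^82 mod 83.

2^1 ≡ 2 (mod 83)
2^2 ≡ 2^2 = 4 ≡ 4 (mod 83)
2^4 ≡ 4^2 = 16 ≡ 16 (mod 83)
2^8 ≡ 16^2 = 256 ≡ 7 (mod 83)
2^16 ≡ 7^2 = 49 ≡ 49 (mod 83)
2^32 ≡ 49^2 = 2401 ≡ 77 (mod 83)
2^64 ≡ 77^2 = 5929 ≡ 36 (mod 83)
82 = 64 + 16 + 2 in binary powers of 2.
So 2^82 ≡ 36 · 49 · 4 ≡ 1 (mod 83).
Since the result is 1, base 2 gives no evidence that 83 is composite.

1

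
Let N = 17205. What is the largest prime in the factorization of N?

37

17205 = 3 · 5735
5735 = 5 · 1147
1147 = 31 · 37
37 is prime.
So 17205 = 3 · 5 · 31 · 37; the largest prime factor is 37.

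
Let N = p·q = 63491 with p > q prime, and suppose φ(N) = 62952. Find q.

φ(n) = (p−1)(q−1) = n − (p+q) + 1, so p + q = 63491 − 62952 + 1 = 540.
p and q are the roots of t² − 540t + 63491 = 0.
Discriminant: 540² − 4·63491 = 291600 − 253964 = 37636; √37636 = 194.
q = (540 − 194)/2 = 173, p = (540 + 194)/2 = 367.
Check: 173 · 367 = 63491.

173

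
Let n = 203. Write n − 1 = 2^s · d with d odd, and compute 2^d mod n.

137

203 − 1 = 202 = 2^1 · 101, so d = 101.
2^1 ≡ 2 (mod 203)
2^2 ≡ 2^2 = 4 ≡ 4 (mod 203)
2^4 ≡ 4^2 = 16 ≡ 16 (mod 203)
2^8 ≡ 16^2 = 256 ≡ 53 (mod 203)
2^16 ≡ 53^2 = 2809 ≡ 170 (mod 203)
2^32 ≡ 170^2 = 28900 ≡ 74 (mod 203)
2^64 ≡ 74^2 = 5476 ≡ 198 (mod 203)
101 = 64 + 32 + 4 + 1 in binary powers of 2.
So 2^101 ≡ 198 · 74 · 16 · 2 ≡ 137 (mod 203).
Squaring chain: 137; never reaches −1, so base 2 is a Miller–Rabin witness that 203 is composite.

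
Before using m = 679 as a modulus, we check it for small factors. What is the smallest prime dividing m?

679 is odd.
Digit sum 22, not divisible by 3.
Ends in 9: not divisible by 5.
7: 679 = 7·97

7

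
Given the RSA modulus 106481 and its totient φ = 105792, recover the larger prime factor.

457

φ(n) = (p−1)(q−1) = n − (p+q) + 1, so p + q = 106481 − 105792 + 1 = 690.
p and q are the roots of t² − 690t + 106481 = 0.
Discriminant: 690² − 4·106481 = 476100 − 425924 = 50176; √50176 = 224.
q = (690 − 224)/2 = 233, p = (690 + 224)/2 = 457.
Check: 233 · 457 = 106481.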